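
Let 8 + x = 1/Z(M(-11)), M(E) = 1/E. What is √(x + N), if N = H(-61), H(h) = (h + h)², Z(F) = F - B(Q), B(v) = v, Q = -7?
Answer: √21481153/38 ≈ 121.97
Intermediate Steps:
M(E) = 1/E
Z(F) = 7 + F (Z(F) = F - 1*(-7) = F + 7 = 7 + F)
H(h) = 4*h² (H(h) = (2*h)² = 4*h²)
x = -597/76 (x = -8 + 1/(7 + 1/(-11)) = -8 + 1/(7 - 1/11) = -8 + 1/(76/11) = -8 + 11/76 = -597/76 ≈ -7.8553)
N = 14884 (N = 4*(-61)² = 4*3721 = 14884)
√(x + N) = √(-597/76 + 14884) = √(1130587/76) = √21481153/38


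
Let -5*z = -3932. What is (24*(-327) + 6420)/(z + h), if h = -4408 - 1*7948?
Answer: 255/2066 ≈ 0.12343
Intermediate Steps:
h = -12356 (h = -4408 - 7948 = -12356)
z = 3932/5 (z = -1/5*(-3932) = 3932/5 ≈ 786.40)
(24*(-327) + 6420)/(z + h) = (24*(-327) + 6420)/(3932/5 - 12356) = (-7848 + 6420)/(-57848/5) = -1428*(-5/57848) = 255/2066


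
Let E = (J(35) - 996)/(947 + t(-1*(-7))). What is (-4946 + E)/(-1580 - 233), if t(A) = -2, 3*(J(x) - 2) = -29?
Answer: 14024921/5139855 ≈ 2.7287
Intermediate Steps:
J(x) = -23/3 (J(x) = 2 + (⅓)*(-29) = 2 - 29/3 = -23/3)
E = -3011/2835 (E = (-23/3 - 996)/(947 - 2) = -3011/3/945 = -3011/3*1/945 = -3011/2835 ≈ -1.0621)
(-4946 + E)/(-1580 - 233) = (-4946 - 3011/2835)/(-1580 - 233) = -14024921/2835/(-1813) = -14024921/2835*(-1/1813) = 14024921/5139855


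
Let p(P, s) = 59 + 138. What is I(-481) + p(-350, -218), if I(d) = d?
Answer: -284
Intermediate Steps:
p(P, s) = 197
I(-481) + p(-350, -218) = -481 + 197 = -284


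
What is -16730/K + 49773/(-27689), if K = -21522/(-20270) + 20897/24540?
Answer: -23047339095214611/2635250928623 ≈ -8745.8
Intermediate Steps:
K = 95173207/49742580 (K = -21522*(-1/20270) + 20897*(1/24540) = 10761/10135 + 20897/24540 = 95173207/49742580 ≈ 1.9133)
-16730/K + 49773/(-27689) = -16730/95173207/49742580 + 49773/(-27689) = -16730*49742580/95173207 + 49773*(-1/27689) = -832193363400/95173207 - 49773/27689 = -23047339095214611/2635250928623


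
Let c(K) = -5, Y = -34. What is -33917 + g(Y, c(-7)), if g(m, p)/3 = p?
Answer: -33932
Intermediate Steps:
g(m, p) = 3*p
-33917 + g(Y, c(-7)) = -33917 + 3*(-5) = -33917 - 15 = -33932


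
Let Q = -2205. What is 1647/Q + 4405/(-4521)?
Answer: -1906568/1107645 ≈ -1.7213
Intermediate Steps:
1647/Q + 4405/(-4521) = 1647/(-2205) + 4405/(-4521) = 1647*(-1/2205) + 4405*(-1/4521) = -183/245 - 4405/4521 = -1906568/1107645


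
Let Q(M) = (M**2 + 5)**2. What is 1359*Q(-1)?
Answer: 48924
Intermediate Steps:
Q(M) = (5 + M**2)**2
1359*Q(-1) = 1359*(5 + (-1)**2)**2 = 1359*(5 + 1)**2 = 1359*6**2 = 1359*36 = 48924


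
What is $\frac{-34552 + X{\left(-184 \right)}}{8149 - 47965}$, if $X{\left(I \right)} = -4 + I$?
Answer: $\frac{965}{1106} \approx 0.87251$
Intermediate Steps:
$\frac{-34552 + X{\left(-184 \right)}}{8149 - 47965} = \frac{-34552 - 188}{8149 - 47965} = \frac{-34552 - 188}{-39816} = \left(-34740\right) \left(- \frac{1}{39816}\right) = \frac{965}{1106}$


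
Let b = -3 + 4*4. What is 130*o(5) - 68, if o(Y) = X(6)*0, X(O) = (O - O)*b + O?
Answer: -68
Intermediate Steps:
b = 13 (b = -3 + 16 = 13)
X(O) = O (X(O) = (O - O)*13 + O = 0*13 + O = 0 + O = O)
o(Y) = 0 (o(Y) = 6*0 = 0)
130*o(5) - 68 = 130*0 - 68 = 0 - 68 = -68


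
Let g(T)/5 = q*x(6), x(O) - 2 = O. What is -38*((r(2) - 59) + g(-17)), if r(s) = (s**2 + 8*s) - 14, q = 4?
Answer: -4066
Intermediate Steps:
r(s) = -14 + s**2 + 8*s
x(O) = 2 + O
g(T) = 160 (g(T) = 5*(4*(2 + 6)) = 5*(4*8) = 5*32 = 160)
-38*((r(2) - 59) + g(-17)) = -38*(((-14 + 2**2 + 8*2) - 59) + 160) = -38*(((-14 + 4 + 16) - 59) + 160) = -38*((6 - 59) + 160) = -38*(-53 + 160) = -38*107 = -4066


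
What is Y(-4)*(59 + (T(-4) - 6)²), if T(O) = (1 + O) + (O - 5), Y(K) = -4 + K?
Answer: -3064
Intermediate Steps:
T(O) = -4 + 2*O (T(O) = (1 + O) + (-5 + O) = -4 + 2*O)
Y(-4)*(59 + (T(-4) - 6)²) = (-4 - 4)*(59 + ((-4 + 2*(-4)) - 6)²) = -8*(59 + ((-4 - 8) - 6)²) = -8*(59 + (-12 - 6)²) = -8*(59 + (-18)²) = -8*(59 + 324) = -8*383 = -3064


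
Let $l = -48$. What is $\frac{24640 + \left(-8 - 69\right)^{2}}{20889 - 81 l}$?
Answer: $\frac{30569}{24777} \approx 1.2338$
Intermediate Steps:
$\frac{24640 + \left(-8 - 69\right)^{2}}{20889 - 81 l} = \frac{24640 + \left(-8 - 69\right)^{2}}{20889 - -3888} = \frac{24640 + \left(-77\right)^{2}}{20889 + 3888} = \frac{24640 + 5929}{24777} = 30569 \cdot \frac{1}{24777} = \frac{30569}{24777}$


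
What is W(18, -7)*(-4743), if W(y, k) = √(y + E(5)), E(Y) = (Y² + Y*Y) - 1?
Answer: -4743*√67 ≈ -38823.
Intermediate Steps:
E(Y) = -1 + 2*Y² (E(Y) = (Y² + Y²) - 1 = 2*Y² - 1 = -1 + 2*Y²)
W(y, k) = √(49 + y) (W(y, k) = √(y + (-1 + 2*5²)) = √(y + (-1 + 2*25)) = √(y + (-1 + 50)) = √(y + 49) = √(49 + y))
W(18, -7)*(-4743) = √(49 + 18)*(-4743) = √67*(-4743) = -4743*√67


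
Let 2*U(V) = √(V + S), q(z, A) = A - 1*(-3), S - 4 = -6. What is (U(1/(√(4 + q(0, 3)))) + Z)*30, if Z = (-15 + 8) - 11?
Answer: -540 + 3*I*√(200 - 10*√10)/2 ≈ -540.0 + 19.464*I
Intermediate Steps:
S = -2 (S = 4 - 6 = -2)
q(z, A) = 3 + A (q(z, A) = A + 3 = 3 + A)
Z = -18 (Z = -7 - 11 = -18)
U(V) = √(-2 + V)/2 (U(V) = √(V - 2)/2 = √(-2 + V)/2)
(U(1/(√(4 + q(0, 3)))) + Z)*30 = (√(-2 + 1/(√(4 + (3 + 3))))/2 - 18)*30 = (√(-2 + 1/(√(4 + 6)))/2 - 18)*30 = (√(-2 + 1/(√10))/2 - 18)*30 = (√(-2 + √10/10)/2 - 18)*30 = (-18 + √(-2 + √10/10)/2)*30 = -540 + 15*√(-2 + √10/10)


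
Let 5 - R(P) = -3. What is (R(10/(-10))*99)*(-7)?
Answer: -5544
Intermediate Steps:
R(P) = 8 (R(P) = 5 - 1*(-3) = 5 + 3 = 8)
(R(10/(-10))*99)*(-7) = (8*99)*(-7) = 792*(-7) = -5544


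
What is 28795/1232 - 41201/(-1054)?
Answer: 40554781/649264 ≈ 62.463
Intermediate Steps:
28795/1232 - 41201/(-1054) = 28795*(1/1232) - 41201*(-1/1054) = 28795/1232 + 41201/1054 = 40554781/649264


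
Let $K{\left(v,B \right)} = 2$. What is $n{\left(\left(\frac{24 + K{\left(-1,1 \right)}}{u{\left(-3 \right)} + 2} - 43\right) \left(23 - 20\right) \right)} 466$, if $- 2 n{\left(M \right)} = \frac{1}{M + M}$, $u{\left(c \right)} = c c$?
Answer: $\frac{2563}{2682} \approx 0.95563$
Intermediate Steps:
$u{\left(c \right)} = c^{2}$
$n{\left(M \right)} = - \frac{1}{4 M}$ ($n{\left(M \right)} = - \frac{1}{2 \left(M + M\right)} = - \frac{1}{2 \cdot 2 M} = - \frac{\frac{1}{2} \frac{1}{M}}{2} = - \frac{1}{4 M}$)
$n{\left(\left(\frac{24 + K{\left(-1,1 \right)}}{u{\left(-3 \right)} + 2} - 43\right) \left(23 - 20\right) \right)} 466 = - \frac{1}{4 \left(\frac{24 + 2}{\left(-3\right)^{2} + 2} - 43\right) \left(23 - 20\right)} 466 = - \frac{1}{4 \left(\frac{26}{9 + 2} - 43\right) 3} \cdot 466 = - \frac{1}{4 \left(\frac{26}{11} - 43\right) 3} \cdot 466 = - \frac{1}{4 \left(\left(- \frac{447}{11}\right) 3\right)} 466 = - \frac{1}{4 \left(- \frac{1341}{11}\right)} 466 = \left(- \frac{1}{4}\right) \left(- \frac{11}{1341}\right) 466 = \frac{11}{5364} \cdot 466 = \frac{2563}{2682}$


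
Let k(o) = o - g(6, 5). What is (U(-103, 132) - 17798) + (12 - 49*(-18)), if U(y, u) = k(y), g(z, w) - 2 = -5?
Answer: -17004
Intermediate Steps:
g(z, w) = -3 (g(z, w) = 2 - 5 = -3)
k(o) = 3 + o (k(o) = o - 1*(-3) = o + 3 = 3 + o)
U(y, u) = 3 + y
(U(-103, 132) - 17798) + (12 - 49*(-18)) = ((3 - 103) - 17798) + (12 - 49*(-18)) = (-100 - 17798) + (12 + 882) = -17898 + 894 = -17004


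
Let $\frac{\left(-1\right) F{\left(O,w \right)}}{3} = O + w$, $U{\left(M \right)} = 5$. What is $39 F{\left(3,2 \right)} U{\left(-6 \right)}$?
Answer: $-2925$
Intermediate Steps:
$F{\left(O,w \right)} = - 3 O - 3 w$ ($F{\left(O,w \right)} = - 3 \left(O + w\right) = - 3 O - 3 w$)
$39 F{\left(3,2 \right)} U{\left(-6 \right)} = 39 \left(\left(-3\right) 3 - 6\right) 5 = 39 \left(-9 - 6\right) 5 = 39 \left(-15\right) 5 = \left(-585\right) 5 = -2925$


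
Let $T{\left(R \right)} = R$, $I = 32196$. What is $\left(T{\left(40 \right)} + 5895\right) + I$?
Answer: $38131$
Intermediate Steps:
$\left(T{\left(40 \right)} + 5895\right) + I = \left(40 + 5895\right) + 32196 = 5935 + 32196 = 38131$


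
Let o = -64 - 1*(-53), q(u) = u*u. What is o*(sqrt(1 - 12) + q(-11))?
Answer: -1331 - 11*I*sqrt(11) ≈ -1331.0 - 36.483*I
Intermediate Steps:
q(u) = u**2
o = -11 (o = -64 + 53 = -11)
o*(sqrt(1 - 12) + q(-11)) = -11*(sqrt(1 - 12) + (-11)**2) = -11*(sqrt(-11) + 121) = -11*(I*sqrt(11) + 121) = -11*(121 + I*sqrt(11)) = -1331 - 11*I*sqrt(11)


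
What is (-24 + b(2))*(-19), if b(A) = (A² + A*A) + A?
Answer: 266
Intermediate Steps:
b(A) = A + 2*A² (b(A) = (A² + A²) + A = 2*A² + A = A + 2*A²)
(-24 + b(2))*(-19) = (-24 + 2*(1 + 2*2))*(-19) = (-24 + 2*(1 + 4))*(-19) = (-24 + 2*5)*(-19) = (-24 + 10)*(-19) = -14*(-19) = 266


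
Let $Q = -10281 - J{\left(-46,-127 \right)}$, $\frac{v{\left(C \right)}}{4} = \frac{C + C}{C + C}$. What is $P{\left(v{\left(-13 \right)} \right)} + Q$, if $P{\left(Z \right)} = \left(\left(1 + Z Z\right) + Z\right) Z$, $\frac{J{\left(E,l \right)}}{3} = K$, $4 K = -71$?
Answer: $- \frac{40575}{4} \approx -10144.0$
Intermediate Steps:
$K = - \frac{71}{4}$ ($K = \frac{1}{4} \left(-71\right) = - \frac{71}{4} \approx -17.75$)
$J{\left(E,l \right)} = - \frac{213}{4}$ ($J{\left(E,l \right)} = 3 \left(- \frac{71}{4}\right) = - \frac{213}{4}$)
$v{\left(C \right)} = 4$ ($v{\left(C \right)} = 4 \frac{C + C}{C + C} = 4 \frac{2 C}{2 C} = 4 \cdot 2 C \frac{1}{2 C} = 4 \cdot 1 = 4$)
$Q = - \frac{40911}{4}$ ($Q = -10281 - - \frac{213}{4} = -10281 + \frac{213}{4} = - \frac{40911}{4} \approx -10228.0$)
$P{\left(Z \right)} = Z \left(1 + Z + Z^{2}\right)$ ($P{\left(Z \right)} = \left(\left(1 + Z^{2}\right) + Z\right) Z = \left(1 + Z + Z^{2}\right) Z = Z \left(1 + Z + Z^{2}\right)$)
$P{\left(v{\left(-13 \right)} \right)} + Q = 4 \left(1 + 4 + 4^{2}\right) - \frac{40911}{4} = 4 \left(1 + 4 + 16\right) - \frac{40911}{4} = 4 \cdot 21 - \frac{40911}{4} = 84 - \frac{40911}{4} = - \frac{40575}{4}$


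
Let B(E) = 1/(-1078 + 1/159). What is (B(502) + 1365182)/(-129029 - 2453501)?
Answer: -233993559823/442648224530 ≈ -0.52862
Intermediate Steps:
B(E) = -159/171401 (B(E) = 1/(-1078 + 1/159) = 1/(-171401/159) = -159/171401)
(B(502) + 1365182)/(-129029 - 2453501) = (-159/171401 + 1365182)/(-129029 - 2453501) = (233993559823/171401)/(-2582530) = (233993559823/171401)*(-1/2582530) = -233993559823/442648224530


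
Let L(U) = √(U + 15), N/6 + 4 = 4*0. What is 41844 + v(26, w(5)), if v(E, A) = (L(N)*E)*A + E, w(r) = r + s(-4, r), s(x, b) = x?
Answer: 41870 + 78*I ≈ 41870.0 + 78.0*I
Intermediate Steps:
N = -24 (N = -24 + 6*(4*0) = -24 + 6*0 = -24 + 0 = -24)
L(U) = √(15 + U)
w(r) = -4 + r (w(r) = r - 4 = -4 + r)
v(E, A) = E + 3*I*A*E (v(E, A) = (√(15 - 24)*E)*A + E = (√(-9)*E)*A + E = ((3*I)*E)*A + E = (3*I*E)*A + E = 3*I*A*E + E = E + 3*I*A*E)
41844 + v(26, w(5)) = 41844 + 26*(1 + 3*I*(-4 + 5)) = 41844 + 26*(1 + 3*I*1) = 41844 + 26*(1 + 3*I) = 41844 + (26 + 78*I) = 41870 + 78*I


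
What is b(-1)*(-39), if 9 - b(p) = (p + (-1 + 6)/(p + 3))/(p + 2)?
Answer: -585/2 ≈ -292.50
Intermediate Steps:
b(p) = 9 - (p + 5/(3 + p))/(2 + p) (b(p) = 9 - (p + (-1 + 6)/(p + 3))/(p + 2) = 9 - (p + 5/(3 + p))/(2 + p))
b(-1)*(-39) = ((49 + 8*(-1)² + 42*(-1))/(6 + (-1)² + 5*(-1)))*(-39) = ((49 + 8*1 - 42)/(6 + 1 - 5))*(-39) = ((49 + 8 - 42)/2)*(-39) = ((½)*15)*(-39) = (15/2)*(-39) = -585/2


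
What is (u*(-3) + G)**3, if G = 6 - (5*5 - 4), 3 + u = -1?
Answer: -27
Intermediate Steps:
u = -4 (u = -3 - 1 = -4)
G = -15 (G = 6 - (25 - 4) = 6 - 1*21 = 6 - 21 = -15)
(u*(-3) + G)**3 = (-4*(-3) - 15)**3 = (12 - 15)**3 = (-3)**3 = -27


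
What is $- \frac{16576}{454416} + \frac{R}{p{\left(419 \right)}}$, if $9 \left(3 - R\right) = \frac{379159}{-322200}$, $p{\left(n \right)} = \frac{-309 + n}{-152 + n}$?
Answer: $\frac{7612539994717}{1006588242000} \approx 7.5627$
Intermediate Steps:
$p{\left(n \right)} = \frac{-309 + n}{-152 + n}$
$R = \frac{9078559}{2899800}$ ($R = 3 - \frac{379159 \frac{1}{-322200}}{9} = 3 - \frac{379159 \left(- \frac{1}{322200}\right)}{9} = 3 - - \frac{379159}{2899800} = 3 + \frac{379159}{2899800} = \frac{9078559}{2899800} \approx 3.1308$)
$- \frac{16576}{454416} + \frac{R}{p{\left(419 \right)}} = - \frac{16576}{454416} + \frac{9078559}{2899800 \frac{-309 + 419}{-152 + 419}} = \left(-16576\right) \frac{1}{454416} + \frac{9078559}{2899800 \cdot \frac{1}{267} \cdot 110} = - \frac{1036}{28401} + \frac{9078559}{2899800 \cdot \frac{1}{267} \cdot 110} = - \frac{1036}{28401} + \frac{9078559}{2899800 \cdot \frac{110}{267}} = - \frac{1036}{28401} + \frac{9078559}{2899800} \cdot \frac{267}{110} = - \frac{1036}{28401} + \frac{807991751}{106326000} = \frac{7612539994717}{1006588242000}$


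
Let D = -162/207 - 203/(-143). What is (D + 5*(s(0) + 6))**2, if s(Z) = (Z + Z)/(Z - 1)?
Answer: 10153585225/10817521 ≈ 938.62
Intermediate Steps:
s(Z) = 2*Z/(-1 + Z) (s(Z) = (2*Z)/(-1 + Z) = 2*Z/(-1 + Z))
D = 2095/3289 (D = -162*1/207 - 203*(-1/143) = -18/23 + 203/143 = 2095/3289 ≈ 0.63697)
(D + 5*(s(0) + 6))**2 = (2095/3289 + 5*(2*0/(-1 + 0) + 6))**2 = (2095/3289 + 5*(2*0/(-1) + 6))**2 = (2095/3289 + 5*(2*0*(-1) + 6))**2 = (2095/3289 + 5*(0 + 6))**2 = (2095/3289 + 5*6)**2 = (2095/3289 + 30)**2 = (100765/3289)**2 = 10153585225/10817521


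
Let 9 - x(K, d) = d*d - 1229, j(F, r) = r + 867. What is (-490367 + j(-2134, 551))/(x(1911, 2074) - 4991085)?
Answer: 488949/9291323 ≈ 0.052624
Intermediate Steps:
j(F, r) = 867 + r
x(K, d) = 1238 - d² (x(K, d) = 9 - (d*d - 1229) = 9 - (d² - 1229) = 9 - (-1229 + d²) = 9 + (1229 - d²) = 1238 - d²)
(-490367 + j(-2134, 551))/(x(1911, 2074) - 4991085) = (-490367 + (867 + 551))/((1238 - 1*2074²) - 4991085) = (-490367 + 1418)/((1238 - 1*4301476) - 4991085) = -488949/((1238 - 4301476) - 4991085) = -488949/(-4300238 - 4991085) = -488949/(-9291323) = -488949*(-1/9291323) = 488949/9291323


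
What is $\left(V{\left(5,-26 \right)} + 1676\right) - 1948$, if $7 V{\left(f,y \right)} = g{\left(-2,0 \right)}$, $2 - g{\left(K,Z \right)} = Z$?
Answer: $- \frac{1902}{7} \approx -271.71$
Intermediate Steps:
$g{\left(K,Z \right)} = 2 - Z$
$V{\left(f,y \right)} = \frac{2}{7}$ ($V{\left(f,y \right)} = \frac{2 - 0}{7} = \frac{2 + 0}{7} = \frac{1}{7} \cdot 2 = \frac{2}{7}$)
$\left(V{\left(5,-26 \right)} + 1676\right) - 1948 = \left(\frac{2}{7} + 1676\right) - 1948 = \frac{11734}{7} - 1948 = - \frac{1902}{7}$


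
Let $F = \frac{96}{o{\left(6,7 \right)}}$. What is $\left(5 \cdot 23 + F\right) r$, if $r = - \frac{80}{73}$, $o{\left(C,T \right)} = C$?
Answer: $- \frac{10480}{73} \approx -143.56$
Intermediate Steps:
$F = 16$ ($F = \frac{96}{6} = 96 \cdot \frac{1}{6} = 16$)
$r = - \frac{80}{73}$ ($r = \left(-80\right) \frac{1}{73} = - \frac{80}{73} \approx -1.0959$)
$\left(5 \cdot 23 + F\right) r = \left(5 \cdot 23 + 16\right) \left(- \frac{80}{73}\right) = \left(115 + 16\right) \left(- \frac{80}{73}\right) = 131 \left(- \frac{80}{73}\right) = - \frac{10480}{73}$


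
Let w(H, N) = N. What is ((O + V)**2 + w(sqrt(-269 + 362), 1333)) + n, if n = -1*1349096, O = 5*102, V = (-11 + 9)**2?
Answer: -1083567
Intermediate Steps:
V = 4 (V = (-2)**2 = 4)
O = 510
n = -1349096
((O + V)**2 + w(sqrt(-269 + 362), 1333)) + n = ((510 + 4)**2 + 1333) - 1349096 = (514**2 + 1333) - 1349096 = (264196 + 1333) - 1349096 = 265529 - 1349096 = -1083567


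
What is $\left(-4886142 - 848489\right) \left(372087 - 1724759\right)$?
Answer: $7757074784032$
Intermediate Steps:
$\left(-4886142 - 848489\right) \left(372087 - 1724759\right) = - 5734631 \left(372087 - 1724759\right) = \left(-5734631\right) \left(-1352672\right) = 7757074784032$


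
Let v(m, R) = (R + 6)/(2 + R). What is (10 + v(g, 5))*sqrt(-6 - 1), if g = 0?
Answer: 81*I*sqrt(7)/7 ≈ 30.615*I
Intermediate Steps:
v(m, R) = (6 + R)/(2 + R)
(10 + v(g, 5))*sqrt(-6 - 1) = (10 + (6 + 5)/(2 + 5))*sqrt(-6 - 1) = (10 + 11/7)*sqrt(-7) = (10 + (1/7)*11)*(I*sqrt(7)) = (10 + 11/7)*(I*sqrt(7)) = 81*(I*sqrt(7))/7 = 81*I*sqrt(7)/7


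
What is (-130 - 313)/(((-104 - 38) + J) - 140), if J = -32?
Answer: 443/314 ≈ 1.4108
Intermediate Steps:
(-130 - 313)/(((-104 - 38) + J) - 140) = (-130 - 313)/(((-104 - 38) - 32) - 140) = -443/((-142 - 32) - 140) = -443/(-174 - 140) = -443/(-314) = -443*(-1/314) = 443/314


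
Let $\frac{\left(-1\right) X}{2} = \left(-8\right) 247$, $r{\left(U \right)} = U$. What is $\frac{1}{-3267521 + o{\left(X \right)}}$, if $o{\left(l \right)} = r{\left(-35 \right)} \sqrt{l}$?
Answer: $- \frac{3267521}{10676688644241} + \frac{140 \sqrt{247}}{10676688644241} \approx -3.0584 \cdot 10^{-7}$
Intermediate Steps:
$X = 3952$ ($X = - 2 \left(\left(-8\right) 247\right) = \left(-2\right) \left(-1976\right) = 3952$)
$o{\left(l \right)} = - 35 \sqrt{l}$
$\frac{1}{-3267521 + o{\left(X \right)}} = \frac{1}{-3267521 - 35 \sqrt{3952}} = \frac{1}{-3267521 - 35 \cdot 4 \sqrt{247}} = \frac{1}{-3267521 - 140 \sqrt{247}}$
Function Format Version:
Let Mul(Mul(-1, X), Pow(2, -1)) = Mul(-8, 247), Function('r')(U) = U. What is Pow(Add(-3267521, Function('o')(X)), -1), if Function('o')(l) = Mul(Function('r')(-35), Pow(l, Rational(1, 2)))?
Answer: Add(Rational(-3267521, 10676688644241), Mul(Rational(140, 10676688644241), Pow(247, Rational(1, 2)))) ≈ -3.0584e-7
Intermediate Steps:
X = 3952 (X = Mul(-2, Mul(-8, 247)) = Mul(-2, -1976) = 3952)
Function('o')(l) = Mul(-35, Pow(l, Rational(1, 2)))
Pow(Add(-3267521, Function('o')(X)), -1) = Pow(Add(-3267521, Mul(-35, Pow(3952, Rational(1, 2)))), -1) = Pow(Add(-3267521, Mul(-35, Mul(4, Pow(247, Rational(1, 2))))), -1) = Pow(Add(-3267521, Mul(-140, Pow(247, Rational(1, 2)))), -1)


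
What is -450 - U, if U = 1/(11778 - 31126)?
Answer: -8706599/19348 ≈ -450.00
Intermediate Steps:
U = -1/19348 (U = 1/(-19348) = -1/19348 ≈ -5.1685e-5)
-450 - U = -450 - 1*(-1/19348) = -450 + 1/19348 = -8706599/19348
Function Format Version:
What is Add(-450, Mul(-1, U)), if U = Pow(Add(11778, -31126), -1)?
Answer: Rational(-8706599, 19348) ≈ -450.00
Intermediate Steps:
U = Rational(-1, 19348) (U = Pow(-19348, -1) = Rational(-1, 19348) ≈ -5.1685e-5)
Add(-450, Mul(-1, U)) = Add(-450, Mul(-1, Rational(-1, 19348))) = Add(-450, Rational(1, 19348)) = Rational(-8706599, 19348)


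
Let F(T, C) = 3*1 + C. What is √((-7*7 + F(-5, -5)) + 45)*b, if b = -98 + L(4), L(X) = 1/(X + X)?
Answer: -783*I*√6/8 ≈ -239.74*I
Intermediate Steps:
F(T, C) = 3 + C
L(X) = 1/(2*X)
b = -783/8 (b = -98 + (½)/4 = -98 + (½)*(¼) = -98 + ⅛ = -783/8 ≈ -97.875)
√((-7*7 + F(-5, -5)) + 45)*b = √((-7*7 + (3 - 5)) + 45)*(-783/8) = √((-49 - 2) + 45)*(-783/8) = √(-51 + 45)*(-783/8) = √(-6)*(-783/8) = (I*√6)*(-783/8) = -783*I*√6/8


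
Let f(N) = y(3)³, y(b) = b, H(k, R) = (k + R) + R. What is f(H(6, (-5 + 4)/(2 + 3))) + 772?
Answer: 799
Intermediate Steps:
H(k, R) = k + 2*R (H(k, R) = (R + k) + R = k + 2*R)
f(N) = 27 (f(N) = 3³ = 27)
f(H(6, (-5 + 4)/(2 + 3))) + 772 = 27 + 772 = 799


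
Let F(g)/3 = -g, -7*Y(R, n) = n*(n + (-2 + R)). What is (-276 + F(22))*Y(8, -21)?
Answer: 15390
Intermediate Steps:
Y(R, n) = -n*(-2 + R + n)/7 (Y(R, n) = -n*(n + (-2 + R))/7 = -n*(-2 + R + n)/7)
F(g) = -3*g (F(g) = 3*(-g) = -3*g)
(-276 + F(22))*Y(8, -21) = (-276 - 3*22)*((1/7)*(-21)*(2 - 1*8 - 1*(-21))) = (-276 - 66)*((1/7)*(-21)*(2 - 8 + 21)) = -342*(-21)*15/7 = -342*(-45) = 15390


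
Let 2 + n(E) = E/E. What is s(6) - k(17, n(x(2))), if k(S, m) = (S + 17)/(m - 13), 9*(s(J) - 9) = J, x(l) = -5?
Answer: 254/21 ≈ 12.095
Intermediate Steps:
s(J) = 9 + J/9
n(E) = -1 (n(E) = -2 + E/E = -2 + 1 = -1)
k(S, m) = (17 + S)/(-13 + m)
s(6) - k(17, n(x(2))) = (9 + (⅑)*6) - (17 + 17)/(-13 - 1) = (9 + ⅔) - 34/(-14) = 29/3 - (-1)*34/14 = 29/3 - 1*(-17/7) = 29/3 + 17/7 = 254/21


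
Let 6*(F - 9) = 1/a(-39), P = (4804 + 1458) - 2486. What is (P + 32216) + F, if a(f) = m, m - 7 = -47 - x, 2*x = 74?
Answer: 16632461/462 ≈ 36001.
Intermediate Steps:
x = 37 (x = (½)*74 = 37)
m = -77 (m = 7 + (-47 - 1*37) = 7 + (-47 - 37) = 7 - 84 = -77)
a(f) = -77
P = 3776 (P = 6262 - 2486 = 3776)
F = 4157/462 (F = 9 + (⅙)/(-77) = 9 + (⅙)*(-1/77) = 9 - 1/462 = 4157/462 ≈ 8.9978)
(P + 32216) + F = (3776 + 32216) + 4157/462 = 35992 + 4157/462 = 16632461/462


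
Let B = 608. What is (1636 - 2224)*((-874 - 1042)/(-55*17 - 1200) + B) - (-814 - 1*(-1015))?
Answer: -109260969/305 ≈ -3.5823e+5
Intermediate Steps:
(1636 - 2224)*((-874 - 1042)/(-55*17 - 1200) + B) - (-814 - 1*(-1015)) = (1636 - 2224)*((-874 - 1042)/(-55*17 - 1200) + 608) - (-814 - 1*(-1015)) = -588*(-1916/(-935 - 1200) + 608) - (-814 + 1015) = -588*(-1916/(-2135) + 608) - 1*201 = -588*(-1916*(-1/2135) + 608) - 201 = -588*(1916/2135 + 608) - 201 = -588*1299996/2135 - 201 = -109199664/305 - 201 = -109260969/305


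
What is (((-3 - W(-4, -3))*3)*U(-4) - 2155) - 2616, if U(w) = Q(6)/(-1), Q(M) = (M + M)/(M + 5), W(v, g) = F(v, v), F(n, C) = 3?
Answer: -52265/11 ≈ -4751.4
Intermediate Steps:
W(v, g) = 3
Q(M) = 2*M/(5 + M) (Q(M) = (2*M)/(5 + M) = 2*M/(5 + M))
U(w) = -12/11 (U(w) = (2*6/(5 + 6))/(-1) = (2*6/11)*(-1) = (2*6*(1/11))*(-1) = (12/11)*(-1) = -12/11)
(((-3 - W(-4, -3))*3)*U(-4) - 2155) - 2616 = (((-3 - 1*3)*3)*(-12/11) - 2155) - 2616 = (((-3 - 3)*3)*(-12/11) - 2155) - 2616 = (-6*3*(-12/11) - 2155) - 2616 = (-18*(-12/11) - 2155) - 2616 = (216/11 - 2155) - 2616 = -23489/11 - 2616 = -52265/11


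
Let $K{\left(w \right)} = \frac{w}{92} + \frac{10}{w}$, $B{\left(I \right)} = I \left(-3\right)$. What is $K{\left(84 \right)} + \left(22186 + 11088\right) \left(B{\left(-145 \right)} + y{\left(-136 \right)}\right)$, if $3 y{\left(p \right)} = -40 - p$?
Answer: $\frac{15010634425}{966} \approx 1.5539 \cdot 10^{7}$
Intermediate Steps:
$B{\left(I \right)} = - 3 I$
$K{\left(w \right)} = \frac{10}{w} + \frac{w}{92}$ ($K{\left(w \right)} = w \frac{1}{92} + \frac{10}{w} = \frac{w}{92} + \frac{10}{w} = \frac{10}{w} + \frac{w}{92}$)
$y{\left(p \right)} = - \frac{40}{3} - \frac{p}{3}$ ($y{\left(p \right)} = \frac{-40 - p}{3} = - \frac{40}{3} - \frac{p}{3}$)
$K{\left(84 \right)} + \left(22186 + 11088\right) \left(B{\left(-145 \right)} + y{\left(-136 \right)}\right) = \left(\frac{10}{84} + \frac{1}{92} \cdot 84\right) + \left(22186 + 11088\right) \left(\left(-3\right) \left(-145\right) - -32\right) = \left(10 \cdot \frac{1}{84} + \frac{21}{23}\right) + 33274 \left(435 + \left(- \frac{40}{3} + \frac{136}{3}\right)\right) = \left(\frac{5}{42} + \frac{21}{23}\right) + 33274 \left(435 + 32\right) = \frac{997}{966} + 33274 \cdot 467 = \frac{997}{966} + 15538958 = \frac{15010634425}{966}$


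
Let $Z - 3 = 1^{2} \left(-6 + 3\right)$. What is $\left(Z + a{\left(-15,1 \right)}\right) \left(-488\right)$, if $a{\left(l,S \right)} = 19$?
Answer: $-9272$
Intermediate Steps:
$Z = 0$ ($Z = 3 + 1^{2} \left(-6 + 3\right) = 3 + 1 \left(-3\right) = 3 - 3 = 0$)
$\left(Z + a{\left(-15,1 \right)}\right) \left(-488\right) = \left(0 + 19\right) \left(-488\right) = 19 \left(-488\right) = -9272$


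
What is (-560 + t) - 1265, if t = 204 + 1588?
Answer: -33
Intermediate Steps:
t = 1792
(-560 + t) - 1265 = (-560 + 1792) - 1265 = 1232 - 1265 = -33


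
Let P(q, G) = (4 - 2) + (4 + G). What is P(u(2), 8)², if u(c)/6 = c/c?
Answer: 196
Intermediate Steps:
u(c) = 6 (u(c) = 6*(c/c) = 6*1 = 6)
P(q, G) = 6 + G (P(q, G) = 2 + (4 + G) = 6 + G)
P(u(2), 8)² = (6 + 8)² = 14² = 196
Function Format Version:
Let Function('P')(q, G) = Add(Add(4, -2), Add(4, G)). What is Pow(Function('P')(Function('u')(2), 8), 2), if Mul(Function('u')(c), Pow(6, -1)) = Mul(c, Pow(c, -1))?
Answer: 196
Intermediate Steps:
Function('u')(c) = 6 (Function('u')(c) = Mul(6, Mul(c, Pow(c, -1))) = Mul(6, 1) = 6)
Function('P')(q, G) = Add(6, G) (Function('P')(q, G) = Add(2, Add(4, G)) = Add(6, G))
Pow(Function('P')(Function('u')(2), 8), 2) = Pow(Add(6, 8), 2) = Pow(14, 2) = 196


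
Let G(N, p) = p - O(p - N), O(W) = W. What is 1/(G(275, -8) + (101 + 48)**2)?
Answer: 1/22476 ≈ 4.4492e-5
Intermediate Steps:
G(N, p) = N (G(N, p) = p - (p - N) = p + (N - p) = N)
1/(G(275, -8) + (101 + 48)**2) = 1/(275 + (101 + 48)**2) = 1/(275 + 149**2) = 1/(275 + 22201) = 1/22476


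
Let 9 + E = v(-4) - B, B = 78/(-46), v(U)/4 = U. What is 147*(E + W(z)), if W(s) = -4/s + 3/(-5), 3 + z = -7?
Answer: -397341/115 ≈ -3455.1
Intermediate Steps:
z = -10 (z = -3 - 7 = -10)
v(U) = 4*U
W(s) = -3/5 - 4/s (W(s) = -4/s + 3*(-1/5) = -4/s - 3/5 = -3/5 - 4/s)
B = -39/23 (B = 78*(-1/46) = -39/23 ≈ -1.6957)
E = -536/23 (E = -9 + (4*(-4) - 1*(-39/23)) = -9 + (-16 + 39/23) = -9 - 329/23 = -536/23 ≈ -23.304)
147*(E + W(z)) = 147*(-536/23 + (-3/5 - 4/(-10))) = 147*(-536/23 + (-3/5 - 4*(-1/10))) = 147*(-536/23 + (-3/5 + 2/5)) = 147*(-536/23 - 1/5) = 147*(-2703/115) = -397341/115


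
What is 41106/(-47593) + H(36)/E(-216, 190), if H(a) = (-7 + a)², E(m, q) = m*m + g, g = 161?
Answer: -144956453/171397037 ≈ -0.84573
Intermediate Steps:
E(m, q) = 161 + m² (E(m, q) = m*m + 161 = m² + 161 = 161 + m²)
41106/(-47593) + H(36)/E(-216, 190) = 41106/(-47593) + (-7 + 36)²/(161 + (-216)²) = 41106*(-1/47593) + 29²/(161 + 46656) = -3162/3661 + 841/46817 = -144956453/171397037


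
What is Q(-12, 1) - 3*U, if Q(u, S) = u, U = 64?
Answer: -204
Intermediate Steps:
Q(-12, 1) - 3*U = -12 - 3*64 = -12 - 192 = -204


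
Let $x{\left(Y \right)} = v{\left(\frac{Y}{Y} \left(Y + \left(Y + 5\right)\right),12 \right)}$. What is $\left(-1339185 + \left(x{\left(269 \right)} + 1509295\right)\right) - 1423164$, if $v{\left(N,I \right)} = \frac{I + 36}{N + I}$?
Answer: $- \frac{231814974}{185} \approx -1.2531 \cdot 10^{6}$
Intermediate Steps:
$v{\left(N,I \right)} = \frac{36 + I}{I + N}$
$x{\left(Y \right)} = \frac{48}{17 + 2 Y}$ ($x{\left(Y \right)} = \frac{36 + 12}{12 + \frac{Y}{Y} \left(Y + \left(Y + 5\right)\right)} = \frac{1}{12 + 1 \left(Y + \left(5 + Y\right)\right)} 48 = \frac{1}{12 + 1 \left(5 + 2 Y\right)} 48 = \frac{1}{12 + \left(5 + 2 Y\right)} 48 = \frac{1}{17 + 2 Y} 48 = \frac{48}{17 + 2 Y}$)
$\left(-1339185 + \left(x{\left(269 \right)} + 1509295\right)\right) - 1423164 = \left(-1339185 + \left(\frac{48}{17 + 2 \cdot 269} + 1509295\right)\right) - 1423164 = \left(-1339185 + \left(\frac{48}{17 + 538} + 1509295\right)\right) - 1423164 = \left(-1339185 + \left(\frac{48}{555} + 1509295\right)\right) - 1423164 = \left(-1339185 + \left(48 \cdot \frac{1}{555} + 1509295\right)\right) - 1423164 = \left(-1339185 + \left(\frac{16}{185} + 1509295\right)\right) - 1423164 = \left(-1339185 + \frac{279219591}{185}\right) - 1423164 = \frac{31470366}{185} - 1423164 = - \frac{231814974}{185}$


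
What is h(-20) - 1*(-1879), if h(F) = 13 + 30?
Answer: 1922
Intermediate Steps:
h(F) = 43
h(-20) - 1*(-1879) = 43 - 1*(-1879) = 43 + 1879 = 1922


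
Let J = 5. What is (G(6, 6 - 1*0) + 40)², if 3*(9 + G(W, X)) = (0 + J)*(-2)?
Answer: 6889/9 ≈ 765.44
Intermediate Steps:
G(W, X) = -37/3 (G(W, X) = -9 + ((0 + 5)*(-2))/3 = -9 + (5*(-2))/3 = -9 + (⅓)*(-10) = -9 - 10/3 = -37/3)
(G(6, 6 - 1*0) + 40)² = (-37/3 + 40)² = (83/3)² = 6889/9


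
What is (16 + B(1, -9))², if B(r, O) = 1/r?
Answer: 289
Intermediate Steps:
(16 + B(1, -9))² = (16 + 1/1)² = (16 + 1)² = 17² = 289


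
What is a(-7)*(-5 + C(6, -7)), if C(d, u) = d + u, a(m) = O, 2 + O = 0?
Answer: 12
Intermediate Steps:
O = -2 (O = -2 + 0 = -2)
a(m) = -2
a(-7)*(-5 + C(6, -7)) = -2*(-5 + (6 - 7)) = -2*(-5 - 1) = -2*(-6) = 12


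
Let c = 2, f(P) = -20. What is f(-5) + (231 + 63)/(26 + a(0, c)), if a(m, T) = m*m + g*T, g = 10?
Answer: -313/23 ≈ -13.609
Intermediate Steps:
a(m, T) = m**2 + 10*T (a(m, T) = m*m + 10*T = m**2 + 10*T)
f(-5) + (231 + 63)/(26 + a(0, c)) = -20 + (231 + 63)/(26 + (0**2 + 10*2)) = -20 + 294/(26 + (0 + 20)) = -20 + 294/(26 + 20) = -20 + 294/46 = -20 + 294*(1/46) = -20 + 147/23 = -313/23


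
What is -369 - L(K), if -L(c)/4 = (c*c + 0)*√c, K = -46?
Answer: -369 + 8464*I*√46 ≈ -369.0 + 57406.0*I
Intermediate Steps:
L(c) = -4*c^(5/2) (L(c) = -4*(c*c + 0)*√c = -4*(c² + 0)*√c = -4*c²*√c = -4*c^(5/2))
-369 - L(K) = -369 - (-4)*(-46)^(5/2) = -369 - (-4)*2116*I*√46 = -369 - (-8464)*I*√46 = -369 + 8464*I*√46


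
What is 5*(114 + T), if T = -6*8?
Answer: 330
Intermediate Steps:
T = -48
5*(114 + T) = 5*(114 - 48) = 5*66 = 330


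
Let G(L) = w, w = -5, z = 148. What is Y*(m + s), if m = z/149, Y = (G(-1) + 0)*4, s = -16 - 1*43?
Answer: 172860/149 ≈ 1160.1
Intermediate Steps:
s = -59 (s = -16 - 43 = -59)
G(L) = -5
Y = -20 (Y = (-5 + 0)*4 = -5*4 = -20)
m = 148/149 ≈ 0.99329
Y*(m + s) = -20*(148/149 - 59) = -20*(-8643/149) = 172860/149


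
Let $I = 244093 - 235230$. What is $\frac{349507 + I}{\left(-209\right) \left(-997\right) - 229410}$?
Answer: $- \frac{358370}{21037} \approx -17.035$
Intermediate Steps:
$I = 8863$
$\frac{349507 + I}{\left(-209\right) \left(-997\right) - 229410} = \frac{349507 + 8863}{\left(-209\right) \left(-997\right) - 229410} = \frac{358370}{208373 - 229410} = \frac{358370}{-21037} = 358370 \left(- \frac{1}{21037}\right) = - \frac{358370}{21037}$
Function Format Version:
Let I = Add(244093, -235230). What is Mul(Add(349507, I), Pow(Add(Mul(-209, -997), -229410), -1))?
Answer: Rational(-358370, 21037) ≈ -17.035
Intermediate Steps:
I = 8863
Mul(Add(349507, I), Pow(Add(Mul(-209, -997), -229410), -1)) = Mul(Add(349507, 8863), Pow(Add(Mul(-209, -997), -229410), -1)) = Mul(358370, Pow(Add(208373, -229410), -1)) = Mul(358370, Pow(-21037, -1)) = Mul(358370, Rational(-1, 21037)) = Rational(-358370, 21037)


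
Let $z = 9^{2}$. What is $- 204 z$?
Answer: $-16524$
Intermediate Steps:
$z = 81$
$- 204 z = \left(-204\right) 81 = -16524$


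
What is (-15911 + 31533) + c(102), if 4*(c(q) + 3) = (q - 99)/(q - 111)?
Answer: 187427/12 ≈ 15619.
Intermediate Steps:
c(q) = -3 + (-99 + q)/(4*(-111 + q)) (c(q) = -3 + ((q - 99)/(q - 111))/4 = -3 + ((-99 + q)/(-111 + q))/4 = -3 + (-99 + q)/(4*(-111 + q)))
(-15911 + 31533) + c(102) = (-15911 + 31533) + (1233 - 11*102)/(4*(-111 + 102)) = 15622 + (¼)*(1233 - 1122)/(-9) = 15622 + (¼)*(-⅑)*111 = 15622 - 37/12 = 187427/12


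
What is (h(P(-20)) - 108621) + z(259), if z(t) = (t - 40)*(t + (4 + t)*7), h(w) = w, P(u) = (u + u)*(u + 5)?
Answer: 351879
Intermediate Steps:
P(u) = 2*u*(5 + u) (P(u) = (2*u)*(5 + u) = 2*u*(5 + u))
z(t) = (-40 + t)*(28 + 8*t) (z(t) = (-40 + t)*(t + (28 + 7*t)) = (-40 + t)*(28 + 8*t))
(h(P(-20)) - 108621) + z(259) = (2*(-20)*(5 - 20) - 108621) + (-1120 - 292*259 + 8*259²) = (2*(-20)*(-15) - 108621) + (-1120 - 75628 + 8*67081) = (600 - 108621) + (-1120 - 75628 + 536648) = -108021 + 459900 = 351879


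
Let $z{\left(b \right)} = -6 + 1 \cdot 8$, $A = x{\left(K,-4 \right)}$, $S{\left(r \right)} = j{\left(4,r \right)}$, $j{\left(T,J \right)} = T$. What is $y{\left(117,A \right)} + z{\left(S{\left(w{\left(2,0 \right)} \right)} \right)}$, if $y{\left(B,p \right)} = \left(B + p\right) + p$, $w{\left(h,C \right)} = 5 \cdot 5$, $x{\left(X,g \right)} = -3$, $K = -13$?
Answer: $113$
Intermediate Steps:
$w{\left(h,C \right)} = 25$
$S{\left(r \right)} = 4$
$A = -3$
$y{\left(B,p \right)} = B + 2 p$
$z{\left(b \right)} = 2$ ($z{\left(b \right)} = -6 + 8 = 2$)
$y{\left(117,A \right)} + z{\left(S{\left(w{\left(2,0 \right)} \right)} \right)} = \left(117 + 2 \left(-3\right)\right) + 2 = \left(117 - 6\right) + 2 = 111 + 2 = 113$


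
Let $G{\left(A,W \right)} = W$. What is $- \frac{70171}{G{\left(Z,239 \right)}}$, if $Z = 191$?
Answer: $- \frac{70171}{239} \approx -293.6$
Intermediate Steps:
$- \frac{70171}{G{\left(Z,239 \right)}} = - \frac{70171}{239}$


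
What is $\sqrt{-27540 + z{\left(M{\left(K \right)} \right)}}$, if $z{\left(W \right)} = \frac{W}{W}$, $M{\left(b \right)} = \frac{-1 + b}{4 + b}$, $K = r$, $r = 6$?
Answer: $i \sqrt{27539} \approx 165.95 i$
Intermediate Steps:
$K = 6$
$M{\left(b \right)} = \frac{-1 + b}{4 + b}$
$z{\left(W \right)} = 1$
$\sqrt{-27540 + z{\left(M{\left(K \right)} \right)}} = \sqrt{-27540 + 1} = \sqrt{-27539} = i \sqrt{27539}$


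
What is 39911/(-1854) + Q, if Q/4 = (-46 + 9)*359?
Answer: -98546639/1854 ≈ -53154.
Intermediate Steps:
Q = -53132 (Q = 4*((-46 + 9)*359) = 4*(-37*359) = 4*(-13283) = -53132)
39911/(-1854) + Q = 39911/(-1854) - 53132 = 39911*(-1/1854) - 53132 = -39911/1854 - 53132 = -98546639/1854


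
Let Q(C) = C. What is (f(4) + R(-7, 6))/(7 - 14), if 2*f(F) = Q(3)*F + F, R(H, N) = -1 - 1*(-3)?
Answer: -10/7 ≈ -1.4286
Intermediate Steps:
R(H, N) = 2 (R(H, N) = -1 + 3 = 2)
f(F) = 2*F (f(F) = (3*F + F)/2 = (4*F)/2 = 2*F)
(f(4) + R(-7, 6))/(7 - 14) = (2*4 + 2)/(7 - 14) = (8 + 2)/(-7) = -⅐*10 = -10/7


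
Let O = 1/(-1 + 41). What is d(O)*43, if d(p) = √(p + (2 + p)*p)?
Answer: 473/40 ≈ 11.825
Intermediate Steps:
O = 1/40 ≈ 0.025000
d(p) = √(p + p*(2 + p))
d(O)*43 = √((3 + 1/40)/40)*43 = √((1/40)*(121/40))*43 = √(121/1600)*43 = (11/40)*43 = 473/40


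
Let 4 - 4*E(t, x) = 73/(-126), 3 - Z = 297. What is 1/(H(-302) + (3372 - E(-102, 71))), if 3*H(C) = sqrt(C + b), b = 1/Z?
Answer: 122321592/412329587095 - 288*I*sqrt(532734)/412329587095 ≈ 0.00029666 - 5.098e-7*I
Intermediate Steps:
Z = -294 (Z = 3 - 1*297 = 3 - 297 = -294)
b = -1/294 (b = 1/(-294) = -1/294 ≈ -0.0034014)
E(t, x) = 577/504 (E(t, x) = 1 - 73/(4*(-126)) = 1 - 73*(-1)/(4*126) = 1 - 1/4*(-73/126) = 1 + 73/504 = 577/504)
H(C) = sqrt(-1/294 + C)/3 (H(C) = sqrt(C - 1/294)/3 = sqrt(-1/294 + C)/3)
1/(H(-302) + (3372 - E(-102, 71))) = 1/(sqrt(-6 + 1764*(-302))/126 + (3372 - 1*577/504)) = 1/(sqrt(-6 - 532728)/126 + (3372 - 577/504)) = 1/(sqrt(-532734)/126 + 1698911/504) = 1/((I*sqrt(532734))/126 + 1698911/504) = 1/(I*sqrt(532734)/126 + 1698911/504) = 1/(1698911/504 + I*sqrt(532734)/126)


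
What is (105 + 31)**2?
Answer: 18496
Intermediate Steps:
(105 + 31)**2 = 136**2 = 18496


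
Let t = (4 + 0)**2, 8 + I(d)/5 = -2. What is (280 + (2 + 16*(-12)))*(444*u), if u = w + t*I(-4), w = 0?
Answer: -31968000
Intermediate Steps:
I(d) = -50 (I(d) = -40 + 5*(-2) = -40 - 10 = -50)
t = 16 (t = 4**2 = 16)
u = -800 (u = 0 + 16*(-50) = 0 - 800 = -800)
(280 + (2 + 16*(-12)))*(444*u) = (280 + (2 + 16*(-12)))*(444*(-800)) = (280 + (2 - 192))*(-355200) = (280 - 190)*(-355200) = 90*(-355200) = -31968000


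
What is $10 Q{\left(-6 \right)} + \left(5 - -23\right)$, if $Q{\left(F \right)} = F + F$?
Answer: $-92$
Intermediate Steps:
$Q{\left(F \right)} = 2 F$
$10 Q{\left(-6 \right)} + \left(5 - -23\right) = 10 \cdot 2 \left(-6\right) + \left(5 - -23\right) = 10 \left(-12\right) + \left(5 + 23\right) = -120 + 28 = -92$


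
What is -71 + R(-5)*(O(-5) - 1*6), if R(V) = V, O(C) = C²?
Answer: -166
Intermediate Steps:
-71 + R(-5)*(O(-5) - 1*6) = -71 - 5*((-5)² - 1*6) = -71 - 5*(25 - 6) = -71 - 5*19 = -71 - 95 = -166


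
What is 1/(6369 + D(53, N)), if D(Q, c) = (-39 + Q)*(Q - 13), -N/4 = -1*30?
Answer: 1/6929 ≈ 0.00014432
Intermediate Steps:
N = 120 (N = -(-4)*30 = -4*(-30) = 120)
D(Q, c) = (-39 + Q)*(-13 + Q)
1/(6369 + D(53, N)) = 1/(6369 + (507 + 53² - 52*53)) = 1/(6369 + (507 + 2809 - 2756)) = 1/(6369 + 560) = 1/6929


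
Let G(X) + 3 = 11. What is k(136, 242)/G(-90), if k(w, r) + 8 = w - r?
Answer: -57/4 ≈ -14.250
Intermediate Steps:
G(X) = 8 (G(X) = -3 + 11 = 8)
k(w, r) = -8 + w - r (k(w, r) = -8 + (w - r) = -8 + w - r)
k(136, 242)/G(-90) = (-8 + 136 - 1*242)/8 = (-8 + 136 - 242)*(⅛) = -114*⅛ = -57/4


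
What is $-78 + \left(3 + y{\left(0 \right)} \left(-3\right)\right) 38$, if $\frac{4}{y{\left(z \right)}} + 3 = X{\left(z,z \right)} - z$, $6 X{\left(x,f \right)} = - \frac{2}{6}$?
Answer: $\frac{10188}{55} \approx 185.24$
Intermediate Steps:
$X{\left(x,f \right)} = - \frac{1}{18}$ ($X{\left(x,f \right)} = \frac{\left(-2\right) \frac{1}{6}}{6} = \frac{1}{6} \left(- \frac{1}{3}\right) = - \frac{1}{18}$)
$y{\left(z \right)} = \frac{4}{- \frac{55}{18} - z}$ ($y{\left(z \right)} = \frac{4}{-3 - \left(\frac{1}{18} + z\right)} = \frac{4}{- \frac{55}{18} - z}$)
$-78 + \left(3 + y{\left(0 \right)} \left(-3\right)\right) 38 = -78 + \left(3 + - \frac{72}{55 + 18 \cdot 0} \left(-3\right)\right) 38 = -78 + \left(3 + - \frac{72}{55 + 0} \left(-3\right)\right) 38 = -78 + \left(3 + - \frac{72}{55} \left(-3\right)\right) 38 = -78 + \left(3 + \left(-72\right) \frac{1}{55} \left(-3\right)\right) 38 = -78 + \left(3 - - \frac{216}{55}\right) 38 = -78 + \left(3 + \frac{216}{55}\right) 38 = -78 + \frac{381}{55} \cdot 38 = -78 + \frac{14478}{55} = \frac{10188}{55}$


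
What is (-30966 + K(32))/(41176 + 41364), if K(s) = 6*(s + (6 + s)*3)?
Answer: -3009/8254 ≈ -0.36455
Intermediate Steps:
K(s) = 108 + 24*s (K(s) = 6*(s + (18 + 3*s)) = 6*(18 + 4*s) = 108 + 24*s)
(-30966 + K(32))/(41176 + 41364) = (-30966 + (108 + 24*32))/(41176 + 41364) = (-30966 + (108 + 768))/82540 = (-30966 + 876)*(1/82540) = -30090*1/82540 = -3009/8254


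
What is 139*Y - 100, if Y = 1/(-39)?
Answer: -4039/39 ≈ -103.56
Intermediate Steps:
Y = -1/39 ≈ -0.025641
139*Y - 100 = 139*(-1/39) - 100 = -139/39 - 100 = -4039/39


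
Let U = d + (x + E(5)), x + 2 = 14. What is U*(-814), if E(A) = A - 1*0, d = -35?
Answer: 14652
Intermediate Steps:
x = 12 (x = -2 + 14 = 12)
E(A) = A (E(A) = A + 0 = A)
U = -18 (U = -35 + (12 + 5) = -35 + 17 = -18)
U*(-814) = -18*(-814) = 14652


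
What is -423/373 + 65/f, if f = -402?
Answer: -194291/149946 ≈ -1.2957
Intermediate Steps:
-423/373 + 65/f = -423/373 + 65/(-402) = -423*1/373 + 65*(-1/402) = -423/373 - 65/402 = -194291/149946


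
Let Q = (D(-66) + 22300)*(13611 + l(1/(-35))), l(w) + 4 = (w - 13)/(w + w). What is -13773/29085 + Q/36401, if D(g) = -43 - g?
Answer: 2994024127984/352907695 ≈ 8483.9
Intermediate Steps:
l(w) = -4 + (-13 + w)/(2*w) (l(w) = -4 + (w - 13)/(w + w) = -4 + (-13 + w)/((2*w)) = -4 + (-13 + w)*(1/(2*w)) = -4 + (-13 + w)/(2*w))
Q = 308838705 (Q = ((-43 - 1*(-66)) + 22300)*(13611 + (-13 - 7/(-35))/(2*(1/(-35)))) = ((-43 + 66) + 22300)*(13611 + (-13 - 7*(-1/35))/(2*(-1/35))) = (23 + 22300)*(13611 + (½)*(-35)*(-13 + ⅕)) = 22323*(13611 + (½)*(-35)*(-64/5)) = 22323*(13611 + 224) = 22323*13835 = 308838705)
-13773/29085 + Q/36401 = -13773/29085 + 308838705/36401 = -13773*1/29085 + 308838705*(1/36401) = -4591/9695 + 308838705/36401 = 2994024127984/352907695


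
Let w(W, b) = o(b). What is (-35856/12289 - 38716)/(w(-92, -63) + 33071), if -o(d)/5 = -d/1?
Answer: -118954195/100634621 ≈ -1.1820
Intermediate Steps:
o(d) = 5*d (o(d) = -5*(-d)/1 = -5*(-d) = -(-5)*d = 5*d)
w(W, b) = 5*b
(-35856/12289 - 38716)/(w(-92, -63) + 33071) = (-35856/12289 - 38716)/(5*(-63) + 33071) = (-35856*1/12289 - 38716)/(-315 + 33071) = (-35856/12289 - 38716)/32756 = -475816780/12289*1/32756 = -118954195/100634621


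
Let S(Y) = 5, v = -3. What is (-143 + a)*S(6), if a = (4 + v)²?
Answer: -710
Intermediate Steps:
a = 1 (a = (4 - 3)² = 1² = 1)
(-143 + a)*S(6) = (-143 + 1)*5 = -142*5 = -710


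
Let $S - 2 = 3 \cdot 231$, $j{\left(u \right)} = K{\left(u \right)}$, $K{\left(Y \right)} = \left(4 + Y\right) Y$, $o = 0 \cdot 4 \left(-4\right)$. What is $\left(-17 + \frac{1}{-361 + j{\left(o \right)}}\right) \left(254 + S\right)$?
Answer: $- \frac{5824962}{361} \approx -16136.0$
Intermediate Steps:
$o = 0$ ($o = 0 \left(-4\right) = 0$)
$K{\left(Y \right)} = Y \left(4 + Y\right)$
$j{\left(u \right)} = u \left(4 + u\right)$
$S = 695$ ($S = 2 + 3 \cdot 231 = 2 + 693 = 695$)
$\left(-17 + \frac{1}{-361 + j{\left(o \right)}}\right) \left(254 + S\right) = \left(-17 + \frac{1}{-361 + 0 \left(4 + 0\right)}\right) \left(254 + 695\right) = \left(-17 + \frac{1}{-361 + 0 \cdot 4}\right) 949 = \left(-17 + \frac{1}{-361 + 0}\right) 949 = \left(-17 + \frac{1}{-361}\right) 949 = \left(-17 - \frac{1}{361}\right) 949 = \left(- \frac{6138}{361}\right) 949 = - \frac{5824962}{361}$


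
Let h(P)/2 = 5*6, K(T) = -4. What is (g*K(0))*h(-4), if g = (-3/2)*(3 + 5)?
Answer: 2880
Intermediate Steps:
h(P) = 60 (h(P) = 2*(5*6) = 2*30 = 60)
g = -12 (g = -3*½*8 = -3/2*8 = -12)
(g*K(0))*h(-4) = -12*(-4)*60 = 48*60 = 2880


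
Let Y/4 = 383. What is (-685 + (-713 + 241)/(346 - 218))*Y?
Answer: -4220277/4 ≈ -1.0551e+6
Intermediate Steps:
Y = 1532 (Y = 4*383 = 1532)
(-685 + (-713 + 241)/(346 - 218))*Y = (-685 + (-713 + 241)/(346 - 218))*1532 = (-685 - 472/128)*1532 = (-685 - 472*1/128)*1532 = (-685 - 59/16)*1532 = -11019/16*1532 = -4220277/4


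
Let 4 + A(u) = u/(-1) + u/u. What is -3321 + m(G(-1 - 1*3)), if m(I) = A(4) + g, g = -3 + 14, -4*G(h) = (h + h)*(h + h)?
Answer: -3317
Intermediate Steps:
G(h) = -h**2 (G(h) = -(h + h)*(h + h)/4 = -2*h*2*h/4 = -h**2)
A(u) = -3 - u (A(u) = -4 + (u/(-1) + u/u) = -4 + (u*(-1) + 1) = -4 + (-u + 1) = -4 + (1 - u) = -3 - u)
g = 11
m(I) = 4 (m(I) = (-3 - 1*4) + 11 = (-3 - 4) + 11 = -7 + 11 = 4)
-3321 + m(G(-1 - 1*3)) = -3321 + 4 = -3317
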